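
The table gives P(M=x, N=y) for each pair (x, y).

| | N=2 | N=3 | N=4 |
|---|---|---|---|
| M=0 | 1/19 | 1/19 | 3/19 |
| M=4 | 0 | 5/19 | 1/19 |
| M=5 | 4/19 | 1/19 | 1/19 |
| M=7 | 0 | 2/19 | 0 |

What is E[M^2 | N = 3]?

P(N = 3) = 9/19.
Σ M^2·P over the event = 0·(1/19) + 16·(5/19) + 25·(1/19) + 49·(2/19) = 203/19.
E[M^2 | N = 3] = (203/19) / (9/19) = 203/9.

203/9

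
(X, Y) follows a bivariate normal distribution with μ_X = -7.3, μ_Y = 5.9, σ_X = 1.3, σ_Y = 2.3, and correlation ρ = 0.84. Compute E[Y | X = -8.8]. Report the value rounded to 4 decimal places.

3.6708

The regression of Y on X has slope ρ·σ_Y/σ_X and passes through (μ_X, μ_Y).
E[Y | X=-8.8] = 5.9 + (0.84)·(2.3/1.3)·(-8.8 − (-7.3)) = 5.9 + (1.48615)·(-1.5) = 3.6708.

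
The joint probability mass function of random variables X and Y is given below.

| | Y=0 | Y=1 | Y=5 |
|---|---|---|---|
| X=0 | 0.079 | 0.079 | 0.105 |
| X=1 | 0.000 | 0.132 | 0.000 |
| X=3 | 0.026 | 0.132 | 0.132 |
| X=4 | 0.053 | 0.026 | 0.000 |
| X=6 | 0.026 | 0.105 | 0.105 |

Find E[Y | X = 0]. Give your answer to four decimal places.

P(X = 0) = 0.263.
Σ Y·P over the event = 0·(0.079) + 1·(0.079) + 5·(0.105) = 0.604.
E[Y | X = 0] = (0.604) / (0.263) = 2.2966.

2.2966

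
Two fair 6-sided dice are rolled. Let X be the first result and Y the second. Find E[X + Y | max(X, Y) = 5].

P(max(X, Y) = 5) = 1/4.
Summing (X+Y)·P(x,y) over outcomes with max(X, Y) = 5 gives 35/18.
E[X + Y | max(X, Y) = 5] = (35/18) / (1/4) = 70/9.

70/9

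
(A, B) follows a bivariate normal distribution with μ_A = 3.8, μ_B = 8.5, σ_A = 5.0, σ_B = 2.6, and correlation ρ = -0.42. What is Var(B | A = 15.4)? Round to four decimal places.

Var(B | A=x) = (1 − ρ²)·σ_B².
Var(B | A=15.4) = (2.6)²·(1 − (-0.42)²) = 6.76·0.8236 = 5.5675.

5.5675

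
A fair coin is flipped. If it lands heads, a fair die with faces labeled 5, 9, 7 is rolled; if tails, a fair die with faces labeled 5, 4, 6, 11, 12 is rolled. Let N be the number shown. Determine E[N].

E[N | heads] = (5+9+7)/3 = 7.
E[N | tails] = (5+4+6+11+12)/5 = 38/5.
By the law of total expectation,
E[N] = (1/2)·(7) + (1/2)·(38/5) = 73/10.

73/10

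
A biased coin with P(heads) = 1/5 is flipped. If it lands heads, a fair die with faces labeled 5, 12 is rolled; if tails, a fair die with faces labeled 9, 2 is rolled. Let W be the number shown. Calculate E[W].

61/10

E[W | heads] = (5+12)/2 = 17/2.
E[W | tails] = (9+2)/2 = 11/2.
By the law of total expectation,
E[W] = (1/5)·(17/2) + (4/5)·(11/2) = 61/10.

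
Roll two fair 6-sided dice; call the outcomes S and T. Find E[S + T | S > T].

7

P(S > T) = 5/12.
Summing (S+T)·P(x,y) over outcomes with S > T gives 35/12.
E[S + T | S > T] = (35/12) / (5/12) = 7.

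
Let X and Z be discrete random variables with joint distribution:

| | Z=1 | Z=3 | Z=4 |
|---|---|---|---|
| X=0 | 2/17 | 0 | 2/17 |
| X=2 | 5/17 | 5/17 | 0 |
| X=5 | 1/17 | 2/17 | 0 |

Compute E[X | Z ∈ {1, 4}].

P(Z ∈ {1, 4}) = 10/17.
Σ X·P over the event = 0·(2/17) + 0·(2/17) + 2·(5/17) + 5·(1/17) = 15/17.
E[X | Z ∈ {1, 4}] = (15/17) / (10/17) = 3/2.

3/2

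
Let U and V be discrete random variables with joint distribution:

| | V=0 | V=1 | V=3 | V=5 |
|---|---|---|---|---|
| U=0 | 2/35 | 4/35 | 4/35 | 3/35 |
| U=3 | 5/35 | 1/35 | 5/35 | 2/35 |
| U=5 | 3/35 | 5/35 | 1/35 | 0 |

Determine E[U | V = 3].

P(V = 3) = 2/7.
Σ U·P over the event = 0·(4/35) + 3·(5/35) + 5·(1/35) = 4/7.
E[U | V = 3] = (4/7) / (2/7) = 2.

2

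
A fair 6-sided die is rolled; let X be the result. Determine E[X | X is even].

4

Given X is even, X is equally likely to be any of {2, 4, 6}.
E[X | X is even] = (2 + 4 + 6) / 3 = 4.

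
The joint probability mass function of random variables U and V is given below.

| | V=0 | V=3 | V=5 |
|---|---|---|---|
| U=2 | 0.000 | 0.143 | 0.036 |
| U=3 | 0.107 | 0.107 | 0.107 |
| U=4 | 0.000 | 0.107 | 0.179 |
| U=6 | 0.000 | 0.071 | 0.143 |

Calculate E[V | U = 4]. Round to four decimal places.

4.2517

P(U = 4) = 0.286.
Σ V·P over the event = 3·(0.107) + 5·(0.179) = 1.216.
E[V | U = 4] = (1.216) / (0.286) = 4.2517.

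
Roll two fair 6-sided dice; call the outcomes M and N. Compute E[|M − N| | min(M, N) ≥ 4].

8/9

P(min(M, N) ≥ 4) = 1/4.
Summing |M−N|·P(x,y) over outcomes with min(M, N) ≥ 4 gives 2/9.
E[|M − N| | min(M, N) ≥ 4] = (2/9) / (1/4) = 8/9.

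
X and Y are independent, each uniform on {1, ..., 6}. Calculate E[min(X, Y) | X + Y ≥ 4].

8/3

P(X + Y ≥ 4) = 11/12.
Summing min(X,Y)·P(x,y) over outcomes with X + Y ≥ 4 gives 22/9.
E[min(X, Y) | X + Y ≥ 4] = (22/9) / (11/12) = 8/3.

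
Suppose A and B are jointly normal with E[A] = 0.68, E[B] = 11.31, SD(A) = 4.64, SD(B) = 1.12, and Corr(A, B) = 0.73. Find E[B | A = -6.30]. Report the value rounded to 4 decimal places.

10.0801

For a bivariate normal, E[B | A=x] = μ_B + ρ·(σ_B/σ_A)·(x − μ_A).
E[B | A=-6.30] = 11.31 + (0.73)·(1.12/4.64)·(-6.30 − (0.68)) = 11.31 + (0.17621)·(-6.98) = 10.0801.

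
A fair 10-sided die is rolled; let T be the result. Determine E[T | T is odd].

5

Given T is odd, T is equally likely to be any of {1, 3, 5, 7, 9}.
E[T | T is odd] = (1 + 3 + 5 + 7 + 9) / 5 = 5.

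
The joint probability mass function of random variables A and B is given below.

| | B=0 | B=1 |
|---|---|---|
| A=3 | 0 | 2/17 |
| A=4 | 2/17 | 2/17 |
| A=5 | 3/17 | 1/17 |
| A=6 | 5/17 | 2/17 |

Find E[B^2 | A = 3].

1

P(A = 3) = 2/17.
Σ B^2·P over the event = 1·(2/17) = 2/17.
E[B^2 | A = 3] = (2/17) / (2/17) = 1.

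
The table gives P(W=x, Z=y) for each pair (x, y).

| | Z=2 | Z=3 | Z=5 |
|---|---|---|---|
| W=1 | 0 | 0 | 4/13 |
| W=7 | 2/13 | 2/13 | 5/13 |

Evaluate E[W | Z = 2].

P(Z = 2) = 2/13.
Summing W·P(W=x,Z=y) over the conditioning event gives 14/13.
E[W | Z = 2] = (14/13) / (2/13) = 7.

7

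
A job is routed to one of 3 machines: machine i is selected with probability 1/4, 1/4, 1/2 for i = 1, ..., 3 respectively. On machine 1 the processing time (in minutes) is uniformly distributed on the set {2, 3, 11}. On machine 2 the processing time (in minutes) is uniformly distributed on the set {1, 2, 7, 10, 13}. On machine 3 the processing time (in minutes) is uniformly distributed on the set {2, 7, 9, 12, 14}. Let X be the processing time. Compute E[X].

E[X | machine 1] = (2+3+11)/3 = 16/3.
E[X | machine 2] = (1+2+7+10+13)/5 = 33/5.
E[X | machine 3] = (2+7+9+12+14)/5 = 44/5.
E[X] = (1/4)·(16/3) + (1/4)·(33/5) + (1/2)·(44/5) = 443/60.

443/60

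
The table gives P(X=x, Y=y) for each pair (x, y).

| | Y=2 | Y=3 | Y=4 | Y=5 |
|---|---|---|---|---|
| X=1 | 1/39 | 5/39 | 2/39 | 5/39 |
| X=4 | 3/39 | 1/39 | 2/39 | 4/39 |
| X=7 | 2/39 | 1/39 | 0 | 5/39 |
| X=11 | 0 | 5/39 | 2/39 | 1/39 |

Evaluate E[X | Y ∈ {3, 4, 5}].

170/33

P(Y ∈ {3, 4, 5}) = 11/13.
Summing X·P(X=x,Y=y) over the conditioning event gives 170/39.
E[X | Y ∈ {3, 4, 5}] = (170/39) / (11/13) = 170/33.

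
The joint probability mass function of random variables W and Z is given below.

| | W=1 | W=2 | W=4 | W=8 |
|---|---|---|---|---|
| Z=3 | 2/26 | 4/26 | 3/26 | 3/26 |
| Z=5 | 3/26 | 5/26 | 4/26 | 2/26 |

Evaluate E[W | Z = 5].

45/14

P(Z = 5) = 7/13.
Σ W·P over the event = 1·(3/26) + 2·(5/26) + 4·(4/26) + 8·(2/26) = 45/26.
E[W | Z = 5] = (45/26) / (7/13) = 45/14.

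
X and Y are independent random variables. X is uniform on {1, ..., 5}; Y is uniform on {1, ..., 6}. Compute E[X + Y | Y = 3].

Outcomes with Y = 3: (1,3), (2,3), (3,3), (4,3), (5,3), each with probability 1/30.
E[X + Y | Y = 3] = (4 + 5 + 6 + 7 + 8) / 5 = 6.

6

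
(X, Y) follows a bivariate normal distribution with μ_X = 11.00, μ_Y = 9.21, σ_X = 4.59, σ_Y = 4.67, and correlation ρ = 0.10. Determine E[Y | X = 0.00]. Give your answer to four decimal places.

E[Y | X=x] = μ_Y + ρ(σ_Y/σ_X)(x − μ_X) for jointly normal variables.
E[Y | X=0.00] = 9.21 + (0.10)·(4.67/4.59)·(0.00 − (11.00)) = 9.21 + (0.101743)·(-11) = 8.0908.

8.0908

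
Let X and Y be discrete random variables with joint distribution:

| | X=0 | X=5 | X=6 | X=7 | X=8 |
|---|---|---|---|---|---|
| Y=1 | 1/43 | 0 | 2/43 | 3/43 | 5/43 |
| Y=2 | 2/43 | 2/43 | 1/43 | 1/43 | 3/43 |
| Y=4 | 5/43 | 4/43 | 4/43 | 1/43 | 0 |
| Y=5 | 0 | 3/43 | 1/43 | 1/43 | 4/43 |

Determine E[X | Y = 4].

P(Y = 4) = 14/43.
Σ X·P over the event = 0·(5/43) + 5·(4/43) + 6·(4/43) + 7·(1/43) = 51/43.
E[X | Y = 4] = (51/43) / (14/43) = 51/14.

51/14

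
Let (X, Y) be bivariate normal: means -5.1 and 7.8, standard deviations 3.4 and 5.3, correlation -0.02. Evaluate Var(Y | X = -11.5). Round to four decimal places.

Var(Y | X=x) = (1 − ρ²)·σ_Y².
Var(Y | X=-11.5) = (5.3)²·(1 − (-0.02)²) = 28.09·0.9996 = 28.0788.

28.0788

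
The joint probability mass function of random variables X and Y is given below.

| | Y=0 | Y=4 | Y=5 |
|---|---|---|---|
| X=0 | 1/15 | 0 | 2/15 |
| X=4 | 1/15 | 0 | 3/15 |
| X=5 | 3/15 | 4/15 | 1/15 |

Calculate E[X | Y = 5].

P(Y = 5) = 2/5.
Σ X·P over the event = 0·(2/15) + 4·(3/15) + 5·(1/15) = 17/15.
E[X | Y = 5] = (17/15) / (2/5) = 17/6.

17/6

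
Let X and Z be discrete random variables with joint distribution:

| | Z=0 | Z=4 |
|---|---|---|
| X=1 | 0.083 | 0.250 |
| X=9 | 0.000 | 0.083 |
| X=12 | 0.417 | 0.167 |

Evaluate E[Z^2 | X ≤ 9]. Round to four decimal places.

12.8077

P(X ≤ 9) = 0.416.
Σ Z^2·P over the event = 0·(0.083) + 16·(0.250) + 16·(0.083) = 5.328.
E[Z^2 | X ≤ 9] = (5.328) / (0.416) = 12.8077.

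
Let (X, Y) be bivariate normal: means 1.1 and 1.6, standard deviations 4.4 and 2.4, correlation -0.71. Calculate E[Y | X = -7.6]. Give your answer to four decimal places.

E[Y | X=x] = μ_Y + ρ(σ_Y/σ_X)(x − μ_X) for jointly normal variables.
E[Y | X=-7.6] = 1.6 + (-0.71)·(2.4/4.4)·(-7.6 − (1.1)) = 1.6 + (-0.387273)·(-8.7) = 4.9693.

4.9693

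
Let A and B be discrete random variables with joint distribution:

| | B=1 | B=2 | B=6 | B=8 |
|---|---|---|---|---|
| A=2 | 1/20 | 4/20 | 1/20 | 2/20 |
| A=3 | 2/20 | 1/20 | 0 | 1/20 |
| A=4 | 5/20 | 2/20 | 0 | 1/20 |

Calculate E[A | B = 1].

7/2

P(B = 1) = 2/5.
Σ A·P over the event = 2·(1/20) + 3·(2/20) + 4·(5/20) = 7/5.
E[A | B = 1] = (7/5) / (2/5) = 7/2.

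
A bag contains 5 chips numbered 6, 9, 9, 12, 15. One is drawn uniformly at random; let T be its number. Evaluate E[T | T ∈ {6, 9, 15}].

P(T ∈ {6, 9, 15}) = 4/5.
Σ over the event: 6·1/5 + 9·2/5 + 15·1/5 = 39/5.
E[T | T ∈ {6, 9, 15}] = (39/5) / (4/5) = 39/4.

39/4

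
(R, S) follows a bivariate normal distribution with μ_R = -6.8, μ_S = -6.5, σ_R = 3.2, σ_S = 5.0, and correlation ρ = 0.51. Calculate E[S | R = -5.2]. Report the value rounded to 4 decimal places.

The regression of S on R has slope ρ·σ_S/σ_R and passes through (μ_R, μ_S).
E[S | R=-5.2] = -6.5 + (0.51)·(5.0/3.2)·(-5.2 − (-6.8)) = -6.5 + (0.79688)·(1.6) = -5.2250.

-5.2250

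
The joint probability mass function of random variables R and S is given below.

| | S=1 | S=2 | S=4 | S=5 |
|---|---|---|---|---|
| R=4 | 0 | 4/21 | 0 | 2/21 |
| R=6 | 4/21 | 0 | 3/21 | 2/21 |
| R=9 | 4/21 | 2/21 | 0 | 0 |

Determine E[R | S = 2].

P(S = 2) = 2/7.
Σ R·P over the event = 4·(4/21) + 9·(2/21) = 34/21.
E[R | S = 2] = (34/21) / (2/7) = 17/3.

17/3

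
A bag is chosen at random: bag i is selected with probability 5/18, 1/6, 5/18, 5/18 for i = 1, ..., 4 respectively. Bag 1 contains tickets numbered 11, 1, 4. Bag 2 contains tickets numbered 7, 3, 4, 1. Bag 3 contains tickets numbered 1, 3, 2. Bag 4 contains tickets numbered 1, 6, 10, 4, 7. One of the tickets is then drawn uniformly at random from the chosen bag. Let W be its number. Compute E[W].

E[W | bag 1] = (11+1+4)/3 = 16/3.
E[W | bag 2] = (7+3+4+1)/4 = 15/4.
E[W | bag 3] = (1+3+2)/3 = 2.
E[W | bag 4] = (1+6+10+4+7)/5 = 28/5.
By the law of total expectation,
E[W] = (5/18)·(16/3) + (1/6)·(15/4) + (5/18)·(2) + (5/18)·(28/5) = 911/216.

911/216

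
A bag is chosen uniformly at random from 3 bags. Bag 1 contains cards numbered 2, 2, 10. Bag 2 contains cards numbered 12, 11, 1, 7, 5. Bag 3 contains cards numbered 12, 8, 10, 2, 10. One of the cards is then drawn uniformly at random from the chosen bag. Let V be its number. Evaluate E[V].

E[V | bag 1] = (2+2+10)/3 = 14/3.
E[V | bag 2] = (12+11+1+7+5)/5 = 36/5.
E[V | bag 3] = (12+8+10+2+10)/5 = 42/5.
E[V] = (1/3)·(14/3) + (1/3)·(36/5) + (1/3)·(42/5) = 304/45.

304/45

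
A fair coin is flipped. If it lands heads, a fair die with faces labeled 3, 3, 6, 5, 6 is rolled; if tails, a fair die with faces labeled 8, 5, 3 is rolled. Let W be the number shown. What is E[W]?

149/30

E[W | heads] = (3+3+6+5+6)/5 = 23/5.
E[W | tails] = (8+5+3)/3 = 16/3.
E[W] = (1/2)·(23/5) + (1/2)·(16/3) = 149/30.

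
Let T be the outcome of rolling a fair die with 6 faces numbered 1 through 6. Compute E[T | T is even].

4

Given T is even, T is equally likely to be any of {2, 4, 6}.
E[T | T is even] = (2 + 4 + 6) / 3 = 4.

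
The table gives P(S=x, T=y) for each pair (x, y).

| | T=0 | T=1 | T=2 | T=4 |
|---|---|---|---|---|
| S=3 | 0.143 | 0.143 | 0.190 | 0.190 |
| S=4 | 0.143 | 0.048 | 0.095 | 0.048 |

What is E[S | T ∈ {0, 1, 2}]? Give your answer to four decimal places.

3.3753

P(T ∈ {0, 1, 2}) = 0.762.
Σ S·P over the event = 3·(0.143) + 3·(0.143) + 3·(0.190) + 4·(0.143) + 4·(0.048) + 4·(0.095) = 2.572.
E[S | T ∈ {0, 1, 2}] = (2.572) / (0.762) = 3.3753.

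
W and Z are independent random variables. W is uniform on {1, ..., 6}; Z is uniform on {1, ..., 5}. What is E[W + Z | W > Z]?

7

P(W > Z) = 1/2.
Summing (W+Z)·P(x,y) over outcomes with W > Z gives 7/2.
E[W + Z | W > Z] = (7/2) / (1/2) = 7.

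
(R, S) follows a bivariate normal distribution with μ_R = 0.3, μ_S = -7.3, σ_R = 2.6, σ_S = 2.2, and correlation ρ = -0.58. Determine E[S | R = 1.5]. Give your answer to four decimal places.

The regression of S on R has slope ρ·σ_S/σ_R and passes through (μ_R, μ_S).
E[S | R=1.5] = -7.3 + (-0.58)·(2.2/2.6)·(1.5 − (0.3)) = -7.3 + (-0.49077)·(1.2) = -7.8889.

-7.8889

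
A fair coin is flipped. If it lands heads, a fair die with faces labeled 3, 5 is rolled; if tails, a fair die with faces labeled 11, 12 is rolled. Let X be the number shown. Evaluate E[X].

31/4

E[X | heads] = (3+5)/2 = 4.
E[X | tails] = (11+12)/2 = 23/2.
E[X] = (1/2)·(4) + (1/2)·(23/2) = 31/4.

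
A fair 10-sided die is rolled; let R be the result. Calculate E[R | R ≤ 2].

Given R ≤ 2, R is equally likely to be any of {1, 2}.
E[R | R ≤ 2] = (1 + 2) / 2 = 3/2.

3/2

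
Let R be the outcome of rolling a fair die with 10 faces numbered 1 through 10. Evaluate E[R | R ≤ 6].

7/2

Given R ≤ 6, R is equally likely to be any of {1, 2, 3, 4, 5, 6}.
E[R | R ≤ 6] = (1 + 2 + 3 + 4 + 5 + 6) / 6 = 7/2.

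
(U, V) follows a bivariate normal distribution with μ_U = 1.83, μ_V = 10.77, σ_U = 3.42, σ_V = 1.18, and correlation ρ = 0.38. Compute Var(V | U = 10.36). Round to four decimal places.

1.1913

For a bivariate normal, Var(V | U=x) = σ_V²(1 − ρ²).
Var(V | U=10.36) = (1.18)²·(1 − (0.38)²) = 1.3924·0.8556 = 1.1913.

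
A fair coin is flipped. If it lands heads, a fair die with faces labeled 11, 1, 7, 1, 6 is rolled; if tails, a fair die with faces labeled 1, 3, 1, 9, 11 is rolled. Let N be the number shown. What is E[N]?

E[N | heads] = (11+1+7+1+6)/5 = 26/5.
E[N | tails] = (1+3+1+9+11)/5 = 5.
E[N] = (1/2)·(26/5) + (1/2)·(5) = 51/10.

51/10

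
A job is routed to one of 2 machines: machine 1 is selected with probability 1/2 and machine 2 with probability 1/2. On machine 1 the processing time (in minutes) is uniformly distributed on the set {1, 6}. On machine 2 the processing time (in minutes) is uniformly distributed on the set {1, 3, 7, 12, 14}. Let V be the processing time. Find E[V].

E[V | machine 1] = (1+6)/2 = 7/2.
E[V | machine 2] = (1+3+7+12+14)/5 = 37/5.
By the law of total expectation,
E[V] = (1/2)·(7/2) + (1/2)·(37/5) = 109/20.

109/20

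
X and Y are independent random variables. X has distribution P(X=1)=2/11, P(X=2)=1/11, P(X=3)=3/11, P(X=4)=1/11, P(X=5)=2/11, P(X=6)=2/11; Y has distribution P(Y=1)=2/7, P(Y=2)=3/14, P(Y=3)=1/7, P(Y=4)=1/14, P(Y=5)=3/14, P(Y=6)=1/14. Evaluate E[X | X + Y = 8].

89/21

P(X + Y = 8) = 3/22.
Summing X·P(x,y) over outcomes with X + Y = 8 gives 89/154.
E[X | X + Y = 8] = (89/154) / (3/22) = 89/21.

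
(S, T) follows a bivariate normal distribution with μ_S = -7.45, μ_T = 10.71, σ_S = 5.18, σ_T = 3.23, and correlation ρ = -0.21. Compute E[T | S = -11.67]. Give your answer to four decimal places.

For a bivariate normal, E[T | S=x] = μ_T + ρ·(σ_T/σ_S)·(x − μ_S).
E[T | S=-11.67] = 10.71 + (-0.21)·(3.23/5.18)·(-11.67 − (-7.45)) = 10.71 + (-0.13095)·(-4.22) = 11.2626.

11.2626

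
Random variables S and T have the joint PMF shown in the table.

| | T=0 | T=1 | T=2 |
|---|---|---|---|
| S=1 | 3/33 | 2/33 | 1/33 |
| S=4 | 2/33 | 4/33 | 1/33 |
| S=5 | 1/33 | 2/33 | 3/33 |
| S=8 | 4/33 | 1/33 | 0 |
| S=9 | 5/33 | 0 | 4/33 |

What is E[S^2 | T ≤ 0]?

P(T ≤ 0) = 5/11.
Σ S^2·P over the event = 1·(3/33) + 16·(2/33) + 25·(1/33) + 64·(4/33) + 81·(5/33) = 721/33.
E[S^2 | T ≤ 0] = (721/33) / (5/11) = 721/15.

721/15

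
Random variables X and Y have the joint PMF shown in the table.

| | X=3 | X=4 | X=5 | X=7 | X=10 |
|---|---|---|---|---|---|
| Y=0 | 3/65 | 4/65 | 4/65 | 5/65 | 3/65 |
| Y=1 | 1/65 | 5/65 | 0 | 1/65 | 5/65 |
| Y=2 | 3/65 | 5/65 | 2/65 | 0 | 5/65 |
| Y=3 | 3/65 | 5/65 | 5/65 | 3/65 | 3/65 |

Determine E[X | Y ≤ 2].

P(Y ≤ 2) = 46/65.
Summing X·P(X=x,Y=y) over the conditioning event gives 279/65.
E[X | Y ≤ 2] = (279/65) / (46/65) = 279/46.

279/46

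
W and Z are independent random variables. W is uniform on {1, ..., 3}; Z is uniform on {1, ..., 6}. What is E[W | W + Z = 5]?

P(W + Z = 5) = 1/6.
Summing W·P(x,y) over outcomes with W + Z = 5 gives 1/3.
E[W | W + Z = 5] = (1/3) / (1/6) = 2.

2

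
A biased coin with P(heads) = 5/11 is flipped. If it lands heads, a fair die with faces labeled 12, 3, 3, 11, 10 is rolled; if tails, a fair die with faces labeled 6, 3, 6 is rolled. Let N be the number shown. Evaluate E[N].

E[N | heads] = (12+3+3+11+10)/5 = 39/5.
E[N | tails] = (6+3+6)/3 = 5.
E[N] = (5/11)·(39/5) + (6/11)·(5) = 69/11.

69/11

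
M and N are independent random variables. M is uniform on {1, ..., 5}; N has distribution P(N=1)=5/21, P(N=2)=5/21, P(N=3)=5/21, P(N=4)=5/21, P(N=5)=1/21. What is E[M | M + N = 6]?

P(M + N = 6) = 1/5.
Summing M·P(x,y) over outcomes with M + N = 6 gives 71/105.
E[M | M + N = 6] = (71/105) / (1/5) = 71/21.

71/21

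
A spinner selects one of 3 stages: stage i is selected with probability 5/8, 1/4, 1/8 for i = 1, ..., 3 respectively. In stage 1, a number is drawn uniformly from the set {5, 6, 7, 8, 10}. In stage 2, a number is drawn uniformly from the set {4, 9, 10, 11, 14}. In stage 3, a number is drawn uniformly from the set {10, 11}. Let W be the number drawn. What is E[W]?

657/80

E[W | stage 1] = (5+6+7+8+10)/5 = 36/5.
E[W | stage 2] = (4+9+10+11+14)/5 = 48/5.
E[W | stage 3] = (10+11)/2 = 21/2.
E[W] = (5/8)·(36/5) + (1/4)·(48/5) + (1/8)·(21/2) = 657/80.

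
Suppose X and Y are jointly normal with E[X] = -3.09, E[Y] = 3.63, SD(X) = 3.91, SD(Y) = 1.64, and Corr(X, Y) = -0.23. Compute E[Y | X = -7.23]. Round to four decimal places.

4.0294

E[Y | X=x] = μ_Y + ρ(σ_Y/σ_X)(x − μ_X) for jointly normal variables.
E[Y | X=-7.23] = 3.63 + (-0.23)·(1.64/3.91)·(-7.23 − (-3.09)) = 3.63 + (-0.096471)·(-4.14) = 4.0294.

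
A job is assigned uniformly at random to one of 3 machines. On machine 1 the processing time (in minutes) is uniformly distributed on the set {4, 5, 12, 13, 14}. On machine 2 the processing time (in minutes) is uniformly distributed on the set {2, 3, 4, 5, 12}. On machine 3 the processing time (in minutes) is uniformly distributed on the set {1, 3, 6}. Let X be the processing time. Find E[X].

E[X | machine 1] = (4+5+12+13+14)/5 = 48/5.
E[X | machine 2] = (2+3+4+5+12)/5 = 26/5.
E[X | machine 3] = (1+3+6)/3 = 10/3.
By the law of total expectation,
E[X] = (1/3)·(48/5) + (1/3)·(26/5) + (1/3)·(10/3) = 272/45.

272/45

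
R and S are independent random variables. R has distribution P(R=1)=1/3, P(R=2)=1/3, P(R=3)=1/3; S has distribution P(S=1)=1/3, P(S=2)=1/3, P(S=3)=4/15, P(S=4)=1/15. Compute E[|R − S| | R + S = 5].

P(R + S = 5) = 2/9.
Summing |R−S|·P(x,y) over outcomes with R + S = 5 gives 4/15.
E[|R − S| | R + S = 5] = (4/15) / (2/9) = 6/5.

6/5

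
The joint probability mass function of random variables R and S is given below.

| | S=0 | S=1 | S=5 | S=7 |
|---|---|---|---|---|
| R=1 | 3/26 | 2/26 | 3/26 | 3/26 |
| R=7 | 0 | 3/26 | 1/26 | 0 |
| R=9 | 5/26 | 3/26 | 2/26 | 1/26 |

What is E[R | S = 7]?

3

P(S = 7) = 2/13.
Summing R·P(R=x,S=y) over the conditioning event gives 6/13.
E[R | S = 7] = (6/13) / (2/13) = 3.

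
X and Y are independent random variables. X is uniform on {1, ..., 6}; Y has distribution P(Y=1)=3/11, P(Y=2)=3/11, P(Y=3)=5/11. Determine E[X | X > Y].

P(X > Y) = 7/11.
Summing X·P(x,y) over outcomes with X > Y gives 63/22.
E[X | X > Y] = (63/22) / (7/11) = 9/2.

9/2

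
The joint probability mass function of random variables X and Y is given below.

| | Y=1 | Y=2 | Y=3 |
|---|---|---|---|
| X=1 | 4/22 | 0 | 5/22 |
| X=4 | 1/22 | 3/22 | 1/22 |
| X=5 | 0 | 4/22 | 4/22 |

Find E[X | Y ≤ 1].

8/5

P(Y ≤ 1) = 5/22.
Σ X·P over the event = 1·(4/22) + 4·(1/22) = 4/11.
E[X | Y ≤ 1] = (4/11) / (5/22) = 8/5.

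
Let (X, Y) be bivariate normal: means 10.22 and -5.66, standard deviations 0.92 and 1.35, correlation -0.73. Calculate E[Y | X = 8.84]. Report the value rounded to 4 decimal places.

The regression of Y on X has slope ρ·σ_Y/σ_X and passes through (μ_X, μ_Y).
E[Y | X=8.84] = -5.66 + (-0.73)·(1.35/0.92)·(8.84 − (10.22)) = -5.66 + (-1.07119565)·(-1.38) = -4.1818.

-4.1818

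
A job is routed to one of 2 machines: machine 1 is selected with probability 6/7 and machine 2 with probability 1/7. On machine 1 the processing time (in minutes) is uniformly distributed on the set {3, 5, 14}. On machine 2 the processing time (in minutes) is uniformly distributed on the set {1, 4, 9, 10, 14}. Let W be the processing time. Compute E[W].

E[W | machine 1] = (3+5+14)/3 = 22/3.
E[W | machine 2] = (1+4+9+10+14)/5 = 38/5.
By the law of total expectation,
E[W] = (6/7)·(22/3) + (1/7)·(38/5) = 258/35.

258/35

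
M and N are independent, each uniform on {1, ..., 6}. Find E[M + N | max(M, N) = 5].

70/9

Outcomes with max(M, N) = 5: (1,5), (2,5), (3,5), (4,5), (5,1), (5,2), (5,3), (5,4), (5,5), each with probability 1/36.
E[M + N | max(M, N) = 5] = (6 + 7 + 8 + 9 + 6 + 7 + 8 + 9 + 10) / 9 = 70/9.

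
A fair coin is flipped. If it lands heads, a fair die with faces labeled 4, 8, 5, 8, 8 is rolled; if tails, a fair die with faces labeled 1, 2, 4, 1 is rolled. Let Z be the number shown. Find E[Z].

43/10

E[Z | heads] = (4+8+5+8+8)/5 = 33/5.
E[Z | tails] = (1+2+4+1)/4 = 2.
E[Z] = (1/2)·(33/5) + (1/2)·(2) = 43/10.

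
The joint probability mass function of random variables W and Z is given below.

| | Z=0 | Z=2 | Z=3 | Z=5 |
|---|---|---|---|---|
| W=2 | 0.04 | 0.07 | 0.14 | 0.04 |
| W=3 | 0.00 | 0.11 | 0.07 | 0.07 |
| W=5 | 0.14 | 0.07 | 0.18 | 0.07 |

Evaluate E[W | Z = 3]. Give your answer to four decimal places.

P(Z = 3) = 0.39.
Σ W·P over the event = 2·(0.14) + 3·(0.07) + 5·(0.18) = 1.39.
E[W | Z = 3] = (1.39) / (0.39) = 3.5641.

3.5641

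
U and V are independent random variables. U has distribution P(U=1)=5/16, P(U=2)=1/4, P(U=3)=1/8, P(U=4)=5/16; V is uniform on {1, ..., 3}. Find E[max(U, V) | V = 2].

11/4

P(V = 2) = 1/3.
Summing max(U,V)·P(x,y) over outcomes with V = 2 gives 11/12.
E[max(U, V) | V = 2] = (11/12) / (1/3) = 11/4.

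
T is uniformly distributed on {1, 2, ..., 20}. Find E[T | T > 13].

Given T > 13, T is equally likely to be any of {14, 15, 16, 17, 18, 19, 20}.
E[T | T > 13] = (14 + 15 + 16 + 17 + 18 + 19 + 20) / 7 = 17.

17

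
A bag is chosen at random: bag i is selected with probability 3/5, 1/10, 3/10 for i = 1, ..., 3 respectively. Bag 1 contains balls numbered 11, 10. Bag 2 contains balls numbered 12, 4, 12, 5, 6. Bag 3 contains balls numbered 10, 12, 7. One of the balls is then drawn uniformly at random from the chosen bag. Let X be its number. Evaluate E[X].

E[X | bag 1] = (11+10)/2 = 21/2.
E[X | bag 2] = (12+4+12+5+6)/5 = 39/5.
E[X | bag 3] = (10+12+7)/3 = 29/3.
E[X] = (3/5)·(21/2) + (1/10)·(39/5) + (3/10)·(29/3) = 499/50.

499/50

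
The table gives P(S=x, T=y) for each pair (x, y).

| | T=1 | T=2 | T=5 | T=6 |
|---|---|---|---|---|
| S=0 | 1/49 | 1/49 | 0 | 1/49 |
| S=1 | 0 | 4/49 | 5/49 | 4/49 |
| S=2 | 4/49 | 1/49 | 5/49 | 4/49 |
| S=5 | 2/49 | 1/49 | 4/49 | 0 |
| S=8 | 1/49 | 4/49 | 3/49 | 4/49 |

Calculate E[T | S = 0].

3

P(S = 0) = 3/49.
Σ T·P over the event = 1·(1/49) + 2·(1/49) + 6·(1/49) = 9/49.
E[T | S = 0] = (9/49) / (3/49) = 3.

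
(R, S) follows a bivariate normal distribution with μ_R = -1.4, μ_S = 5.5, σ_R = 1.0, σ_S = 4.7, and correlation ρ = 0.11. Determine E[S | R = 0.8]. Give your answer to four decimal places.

E[S | R=x] = μ_S + ρ(σ_S/σ_R)(x − μ_R) for jointly normal variables.
E[S | R=0.8] = 5.5 + (0.11)·(4.7/1.0)·(0.8 − (-1.4)) = 5.5 + (0.517)·(2.2) = 6.6374.

6.6374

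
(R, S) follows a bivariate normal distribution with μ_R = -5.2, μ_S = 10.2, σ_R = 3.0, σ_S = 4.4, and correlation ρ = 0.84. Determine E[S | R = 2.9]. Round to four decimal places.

E[S | R=x] = μ_S + ρ(σ_S/σ_R)(x − μ_R) for jointly normal variables.
E[S | R=2.9] = 10.2 + (0.84)·(4.4/3.0)·(2.9 − (-5.2)) = 10.2 + (1.232)·(8.1) = 20.1792.

20.1792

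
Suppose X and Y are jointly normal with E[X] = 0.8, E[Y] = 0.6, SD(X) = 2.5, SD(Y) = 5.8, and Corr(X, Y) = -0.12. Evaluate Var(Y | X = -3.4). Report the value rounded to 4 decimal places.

33.1556

The conditional variance in a bivariate normal is σ_Y²(1 − ρ²), independent of x.
Var(Y | X=-3.4) = (5.8)²·(1 − (-0.12)²) = 33.64·0.9856 = 33.1556.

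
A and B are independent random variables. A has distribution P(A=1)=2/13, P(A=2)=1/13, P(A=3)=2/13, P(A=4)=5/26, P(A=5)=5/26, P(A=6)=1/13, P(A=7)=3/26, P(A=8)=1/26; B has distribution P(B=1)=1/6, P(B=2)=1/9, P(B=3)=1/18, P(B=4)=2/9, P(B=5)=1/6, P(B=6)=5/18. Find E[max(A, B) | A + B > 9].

P(A + B > 9) = 11/36.
Summing max(A,B)·P(x,y) over outcomes with A + B > 9 gives 76/39.
E[max(A, B) | A + B > 9] = (76/39) / (11/36) = 912/143.

912/143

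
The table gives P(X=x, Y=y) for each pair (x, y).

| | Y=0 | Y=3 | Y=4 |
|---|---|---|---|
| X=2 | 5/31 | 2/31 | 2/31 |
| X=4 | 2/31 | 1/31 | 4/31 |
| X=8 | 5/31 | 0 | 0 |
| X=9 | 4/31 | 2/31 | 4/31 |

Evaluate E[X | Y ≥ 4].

28/5

P(Y ≥ 4) = 10/31.
Σ X·P over the event = 2·(2/31) + 4·(4/31) + 9·(4/31) = 56/31.
E[X | Y ≥ 4] = (56/31) / (10/31) = 28/5.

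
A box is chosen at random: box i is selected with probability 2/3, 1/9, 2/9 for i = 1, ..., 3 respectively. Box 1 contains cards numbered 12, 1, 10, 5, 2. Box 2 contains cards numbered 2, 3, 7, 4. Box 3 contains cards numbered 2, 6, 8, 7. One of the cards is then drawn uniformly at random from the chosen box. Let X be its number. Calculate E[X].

E[X | box 1] = (12+1+10+5+2)/5 = 6.
E[X | box 2] = (2+3+7+4)/4 = 4.
E[X | box 3] = (2+6+8+7)/4 = 23/4.
By the law of total expectation,
E[X] = (2/3)·(6) + (1/9)·(4) + (2/9)·(23/4) = 103/18.

103/18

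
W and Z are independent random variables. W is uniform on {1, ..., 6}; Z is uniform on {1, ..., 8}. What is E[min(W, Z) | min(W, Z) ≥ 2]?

24/7

P(min(W, Z) ≥ 2) = 35/48.
Summing min(W,Z)·P(x,y) over outcomes with min(W, Z) ≥ 2 gives 5/2.
E[min(W, Z) | min(W, Z) ≥ 2] = (5/2) / (35/48) = 24/7.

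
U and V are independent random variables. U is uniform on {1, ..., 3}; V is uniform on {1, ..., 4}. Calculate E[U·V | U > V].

11/3

P(U > V) = 1/4.
Summing UV·P(x,y) over outcomes with U > V gives 11/12.
E[U·V | U > V] = (11/12) / (1/4) = 11/3.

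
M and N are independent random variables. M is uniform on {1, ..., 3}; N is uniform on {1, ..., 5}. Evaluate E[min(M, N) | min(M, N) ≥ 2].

19/8

Outcomes with min(M, N) ≥ 2: (2,2), (2,3), (2,4), (2,5), (3,2), (3,3), (3,4), (3,5), each with probability 1/15.
E[min(M, N) | min(M, N) ≥ 2] = (2 + 2 + 2 + 2 + 2 + 3 + 3 + 3) / 8 = 19/8.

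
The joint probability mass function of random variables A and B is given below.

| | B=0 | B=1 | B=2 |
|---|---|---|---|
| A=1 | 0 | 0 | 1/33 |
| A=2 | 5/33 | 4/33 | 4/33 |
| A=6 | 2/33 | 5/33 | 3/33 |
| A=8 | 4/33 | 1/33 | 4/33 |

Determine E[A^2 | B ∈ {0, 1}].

P(B ∈ {0, 1}) = 7/11.
Σ A^2·P over the event = 4·(5/33) + 4·(4/33) + 36·(2/33) + 36·(5/33) + 64·(4/33) + 64·(1/33) = 608/33.
E[A^2 | B ∈ {0, 1}] = (608/33) / (7/11) = 608/21.

608/21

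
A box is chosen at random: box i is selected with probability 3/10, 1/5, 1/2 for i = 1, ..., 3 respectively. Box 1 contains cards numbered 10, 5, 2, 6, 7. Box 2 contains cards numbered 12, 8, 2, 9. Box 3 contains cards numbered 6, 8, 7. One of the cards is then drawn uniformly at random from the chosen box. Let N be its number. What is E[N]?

137/20

E[N | box 1] = (10+5+2+6+7)/5 = 6.
E[N | box 2] = (12+8+2+9)/4 = 31/4.
E[N | box 3] = (6+8+7)/3 = 7.
E[N] = (3/10)·(6) + (1/5)·(31/4) + (1/2)·(7) = 137/20.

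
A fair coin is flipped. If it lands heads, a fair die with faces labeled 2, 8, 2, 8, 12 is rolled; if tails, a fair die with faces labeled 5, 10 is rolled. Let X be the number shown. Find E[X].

E[X | heads] = (2+8+2+8+12)/5 = 32/5.
E[X | tails] = (5+10)/2 = 15/2.
By the law of total expectation,
E[X] = (1/2)·(32/5) + (1/2)·(15/2) = 139/20.

139/20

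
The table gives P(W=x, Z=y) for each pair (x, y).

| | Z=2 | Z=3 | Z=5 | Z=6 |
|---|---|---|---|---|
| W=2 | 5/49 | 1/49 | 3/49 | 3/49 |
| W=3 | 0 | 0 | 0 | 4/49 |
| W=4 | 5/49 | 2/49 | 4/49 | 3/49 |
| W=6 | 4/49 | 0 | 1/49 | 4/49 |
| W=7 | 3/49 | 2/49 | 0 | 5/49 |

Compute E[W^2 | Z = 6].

485/19

P(Z = 6) = 19/49.
Σ W^2·P over the event = 4·(3/49) + 9·(4/49) + 16·(3/49) + 36·(4/49) + 49·(5/49) = 485/49.
E[W^2 | Z = 6] = (485/49) / (19/49) = 485/19.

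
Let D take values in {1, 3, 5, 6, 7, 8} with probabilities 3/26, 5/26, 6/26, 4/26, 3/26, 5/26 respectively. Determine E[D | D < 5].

P(D < 5) = 4/13.
Σ over the event: 1·3/26 + 3·5/26 = 9/13.
E[D | D < 5] = (9/13) / (4/13) = 9/4.

9/4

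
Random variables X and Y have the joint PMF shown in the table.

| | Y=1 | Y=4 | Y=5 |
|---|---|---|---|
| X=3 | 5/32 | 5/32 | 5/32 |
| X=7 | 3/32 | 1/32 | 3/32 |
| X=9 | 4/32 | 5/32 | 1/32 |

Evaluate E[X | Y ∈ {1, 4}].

P(Y ∈ {1, 4}) = 23/32.
Σ X·P over the event = 3·(5/32) + 3·(5/32) + 7·(3/32) + 7·(1/32) + 9·(4/32) + 9·(5/32) = 139/32.
E[X | Y ∈ {1, 4}] = (139/32) / (23/32) = 139/23.

139/23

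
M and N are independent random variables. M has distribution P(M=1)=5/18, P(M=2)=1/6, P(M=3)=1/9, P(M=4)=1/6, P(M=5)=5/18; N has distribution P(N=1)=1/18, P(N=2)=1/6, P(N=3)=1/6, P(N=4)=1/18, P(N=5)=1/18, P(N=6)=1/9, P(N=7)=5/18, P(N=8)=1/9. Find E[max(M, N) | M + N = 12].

223/31

P(M + N = 12) = 31/324.
Summing max(M,N)·P(x,y) over outcomes with M + N = 12 gives 223/324.
E[max(M, N) | M + N = 12] = (223/324) / (31/324) = 223/31.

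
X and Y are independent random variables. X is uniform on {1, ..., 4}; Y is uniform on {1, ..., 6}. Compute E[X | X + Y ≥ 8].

Outcomes with X + Y ≥ 8: (2,6), (3,5), (3,6), (4,4), (4,5), (4,6), each with probability 1/24.
E[X | X + Y ≥ 8] = (2 + 3 + 3 + 4 + 4 + 4) / 6 = 10/3.

10/3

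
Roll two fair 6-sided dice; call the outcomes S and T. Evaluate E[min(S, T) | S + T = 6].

9/5

P(S + T = 6) = 5/36.
Summing min(S,T)·P(x,y) over outcomes with S + T = 6 gives 1/4.
E[min(S, T) | S + T = 6] = (1/4) / (5/36) = 9/5.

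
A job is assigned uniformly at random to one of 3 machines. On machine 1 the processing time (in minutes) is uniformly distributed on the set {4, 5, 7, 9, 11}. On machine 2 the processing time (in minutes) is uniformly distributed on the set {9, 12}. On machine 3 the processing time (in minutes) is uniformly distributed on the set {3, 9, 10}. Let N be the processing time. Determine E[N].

751/90

E[N | machine 1] = (4+5+7+9+11)/5 = 36/5.
E[N | machine 2] = (9+12)/2 = 21/2.
E[N | machine 3] = (3+9+10)/3 = 22/3.
By the law of total expectation,
E[N] = (1/3)·(36/5) + (1/3)·(21/2) + (1/3)·(22/3) = 751/90.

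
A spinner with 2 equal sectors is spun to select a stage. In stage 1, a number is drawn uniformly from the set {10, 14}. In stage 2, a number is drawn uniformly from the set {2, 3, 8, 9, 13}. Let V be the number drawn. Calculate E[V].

19/2

E[V | stage 1] = (10+14)/2 = 12.
E[V | stage 2] = (2+3+8+9+13)/5 = 7.
By the law of total expectation,
E[V] = (1/2)·(12) + (1/2)·(7) = 19/2.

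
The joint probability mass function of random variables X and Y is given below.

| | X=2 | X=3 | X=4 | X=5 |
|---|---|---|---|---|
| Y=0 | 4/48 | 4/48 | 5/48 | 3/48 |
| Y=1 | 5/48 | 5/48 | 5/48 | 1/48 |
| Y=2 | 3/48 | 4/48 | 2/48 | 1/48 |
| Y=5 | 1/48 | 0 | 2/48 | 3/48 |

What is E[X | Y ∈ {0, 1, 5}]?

65/19

P(Y ∈ {0, 1, 5}) = 19/24.
Summing X·P(X=x,Y=y) over the conditioning event gives 65/24.
E[X | Y ∈ {0, 1, 5}] = (65/24) / (19/24) = 65/19.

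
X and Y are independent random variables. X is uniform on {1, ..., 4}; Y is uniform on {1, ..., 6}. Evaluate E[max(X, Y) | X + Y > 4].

9/2

P(X + Y > 4) = 3/4.
Summing max(X,Y)·P(x,y) over outcomes with X + Y > 4 gives 27/8.
E[max(X, Y) | X + Y > 4] = (27/8) / (3/4) = 9/2.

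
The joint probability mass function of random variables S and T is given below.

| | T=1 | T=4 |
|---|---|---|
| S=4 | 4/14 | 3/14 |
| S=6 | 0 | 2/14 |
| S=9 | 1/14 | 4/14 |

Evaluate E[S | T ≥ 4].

20/3

P(T ≥ 4) = 9/14.
Summing S·P(S=x,T=y) over the conditioning event gives 30/7.
E[S | T ≥ 4] = (30/7) / (9/14) = 20/3.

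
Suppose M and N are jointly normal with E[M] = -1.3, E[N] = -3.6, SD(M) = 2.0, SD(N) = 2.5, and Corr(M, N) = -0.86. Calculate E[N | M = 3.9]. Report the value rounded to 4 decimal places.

For a bivariate normal, E[N | M=x] = μ_N + ρ·(σ_N/σ_M)·(x − μ_M).
E[N | M=3.9] = -3.6 + (-0.86)·(2.5/2.0)·(3.9 − (-1.3)) = -3.6 + (-1.075)·(5.2) = -9.1900.

-9.1900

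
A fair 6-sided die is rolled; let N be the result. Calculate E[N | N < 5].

5/2

Given N < 5, N is equally likely to be any of {1, 2, 3, 4}.
E[N | N < 5] = (1 + 2 + 3 + 4) / 4 = 5/2.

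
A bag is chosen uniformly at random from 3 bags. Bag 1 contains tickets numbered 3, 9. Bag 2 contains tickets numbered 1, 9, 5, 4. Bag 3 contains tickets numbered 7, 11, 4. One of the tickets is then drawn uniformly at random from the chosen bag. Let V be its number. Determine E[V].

E[V | bag 1] = (3+9)/2 = 6.
E[V | bag 2] = (1+9+5+4)/4 = 19/4.
E[V | bag 3] = (7+11+4)/3 = 22/3.
By the law of total expectation,
E[V] = (1/3)·(6) + (1/3)·(19/4) + (1/3)·(22/3) = 217/36.

217/36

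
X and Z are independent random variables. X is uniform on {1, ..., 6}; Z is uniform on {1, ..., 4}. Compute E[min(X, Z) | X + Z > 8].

11/3

Outcomes with X + Z > 8: (5,4), (6,3), (6,4), each with probability 1/24.
E[min(X, Z) | X + Z > 8] = (4 + 3 + 4) / 3 = 11/3.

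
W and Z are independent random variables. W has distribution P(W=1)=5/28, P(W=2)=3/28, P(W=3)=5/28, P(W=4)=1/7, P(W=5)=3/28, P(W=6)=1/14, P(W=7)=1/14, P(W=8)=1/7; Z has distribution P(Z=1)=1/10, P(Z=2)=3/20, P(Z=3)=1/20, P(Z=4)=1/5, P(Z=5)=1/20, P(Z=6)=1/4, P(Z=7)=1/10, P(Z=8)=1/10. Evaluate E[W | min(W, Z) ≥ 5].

73/11

P(min(W, Z) ≥ 5) = 11/56.
Summing W·P(x,y) over outcomes with min(W, Z) ≥ 5 gives 73/56.
E[W | min(W, Z) ≥ 5] = (73/56) / (11/56) = 73/11.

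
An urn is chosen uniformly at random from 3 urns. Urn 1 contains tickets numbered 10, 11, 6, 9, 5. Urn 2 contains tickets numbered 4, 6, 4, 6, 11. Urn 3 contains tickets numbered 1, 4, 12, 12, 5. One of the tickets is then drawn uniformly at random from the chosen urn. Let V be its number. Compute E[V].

106/15

E[V | urn 1] = (10+11+6+9+5)/5 = 41/5.
E[V | urn 2] = (4+6+4+6+11)/5 = 31/5.
E[V | urn 3] = (1+4+12+12+5)/5 = 34/5.
By the law of total expectation,
E[V] = (1/3)·(41/5) + (1/3)·(31/5) + (1/3)·(34/5) = 106/15.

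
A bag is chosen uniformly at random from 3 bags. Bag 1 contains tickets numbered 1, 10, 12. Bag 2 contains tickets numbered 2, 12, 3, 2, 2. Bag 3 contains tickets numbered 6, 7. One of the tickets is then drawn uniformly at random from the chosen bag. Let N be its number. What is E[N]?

551/90

E[N | bag 1] = (1+10+12)/3 = 23/3.
E[N | bag 2] = (2+12+3+2+2)/5 = 21/5.
E[N | bag 3] = (6+7)/2 = 13/2.
By the law of total expectation,
E[N] = (1/3)·(23/3) + (1/3)·(21/5) + (1/3)·(13/2) = 551/90.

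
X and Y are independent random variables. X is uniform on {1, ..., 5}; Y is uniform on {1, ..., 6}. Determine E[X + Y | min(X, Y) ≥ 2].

15/2

P(min(X, Y) ≥ 2) = 2/3.
Summing (X+Y)·P(x,y) over outcomes with min(X, Y) ≥ 2 gives 5.
E[X + Y | min(X, Y) ≥ 2] = (5) / (2/3) = 15/2.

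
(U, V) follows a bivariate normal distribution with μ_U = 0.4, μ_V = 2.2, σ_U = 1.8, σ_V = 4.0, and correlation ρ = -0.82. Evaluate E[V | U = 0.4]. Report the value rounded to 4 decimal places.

E[V | U=x] = μ_V + ρ(σ_V/σ_U)(x − μ_U) for jointly normal variables.
E[V | U=0.4] = 2.2 + (-0.82)·(4.0/1.8)·(0.4 − (0.4)) = 2.2 + (-1.8222)·(0) = 2.2000.

2.2000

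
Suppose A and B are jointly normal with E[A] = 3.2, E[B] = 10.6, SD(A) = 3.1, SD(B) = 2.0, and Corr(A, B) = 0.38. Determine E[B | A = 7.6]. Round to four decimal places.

The regression of B on A has slope ρ·σ_B/σ_A and passes through (μ_A, μ_B).
E[B | A=7.6] = 10.6 + (0.38)·(2.0/3.1)·(7.6 − (3.2)) = 10.6 + (0.24516)·(4.4) = 11.6787.

11.6787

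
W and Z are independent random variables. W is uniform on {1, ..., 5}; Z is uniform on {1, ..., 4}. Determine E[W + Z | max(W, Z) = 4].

Outcomes with max(W, Z) = 4: (1,4), (2,4), (3,4), (4,1), (4,2), (4,3), (4,4), each with probability 1/20.
E[W + Z | max(W, Z) = 4] = (5 + 6 + 7 + 5 + 6 + 7 + 8) / 7 = 44/7.

44/7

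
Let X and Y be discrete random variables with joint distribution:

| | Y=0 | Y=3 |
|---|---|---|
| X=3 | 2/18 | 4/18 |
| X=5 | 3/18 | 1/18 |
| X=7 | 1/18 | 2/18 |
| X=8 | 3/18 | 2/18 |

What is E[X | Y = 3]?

47/9

P(Y = 3) = 1/2.
Σ X·P over the event = 3·(4/18) + 5·(1/18) + 7·(2/18) + 8·(2/18) = 47/18.
E[X | Y = 3] = (47/18) / (1/2) = 47/9.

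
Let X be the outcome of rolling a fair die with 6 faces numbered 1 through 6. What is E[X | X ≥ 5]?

11/2

Given X ≥ 5, X is equally likely to be any of {5, 6}.
E[X | X ≥ 5] = (5 + 6) / 2 = 11/2.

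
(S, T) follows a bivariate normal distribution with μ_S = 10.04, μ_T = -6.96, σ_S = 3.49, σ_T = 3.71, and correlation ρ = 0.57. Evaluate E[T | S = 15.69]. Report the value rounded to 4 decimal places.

E[T | S=x] = μ_T + ρ(σ_T/σ_S)(x − μ_S) for jointly normal variables.
E[T | S=15.69] = -6.96 + (0.57)·(3.71/3.49)·(15.69 − (10.04)) = -6.96 + (0.60593)·(5.65) = -3.5365.

-3.5365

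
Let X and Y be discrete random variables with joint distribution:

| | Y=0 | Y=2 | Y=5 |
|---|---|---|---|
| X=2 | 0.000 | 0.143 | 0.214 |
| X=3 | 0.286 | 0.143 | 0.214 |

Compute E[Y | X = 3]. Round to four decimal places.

2.1089

P(X = 3) = 0.643.
Σ Y·P over the event = 0·(0.286) + 2·(0.143) + 5·(0.214) = 1.356.
E[Y | X = 3] = (1.356) / (0.643) = 2.1089.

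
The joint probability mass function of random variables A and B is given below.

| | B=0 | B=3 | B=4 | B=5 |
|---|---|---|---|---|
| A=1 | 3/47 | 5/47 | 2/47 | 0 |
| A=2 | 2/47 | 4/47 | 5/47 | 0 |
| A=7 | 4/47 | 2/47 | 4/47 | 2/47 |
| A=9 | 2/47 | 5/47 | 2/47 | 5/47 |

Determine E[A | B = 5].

P(B = 5) = 7/47.
Σ A·P over the event = 7·(2/47) + 9·(5/47) = 59/47.
E[A | B = 5] = (59/47) / (7/47) = 59/7.

59/7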